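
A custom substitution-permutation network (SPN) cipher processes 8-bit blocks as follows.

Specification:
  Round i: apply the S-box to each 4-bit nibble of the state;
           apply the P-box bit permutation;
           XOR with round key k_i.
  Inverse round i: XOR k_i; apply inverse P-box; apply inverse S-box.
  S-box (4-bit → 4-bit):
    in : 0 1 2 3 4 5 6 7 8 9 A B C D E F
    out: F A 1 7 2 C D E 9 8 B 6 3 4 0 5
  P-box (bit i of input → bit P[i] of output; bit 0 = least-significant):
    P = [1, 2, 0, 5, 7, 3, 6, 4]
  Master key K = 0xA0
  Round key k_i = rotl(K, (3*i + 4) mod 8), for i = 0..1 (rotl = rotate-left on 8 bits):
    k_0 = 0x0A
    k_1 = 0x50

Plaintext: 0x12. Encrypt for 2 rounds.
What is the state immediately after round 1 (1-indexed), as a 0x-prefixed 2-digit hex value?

0x10

s_0 = plaintext = 0x12
s_1 = Round(s_0, k_0) = 0x10
s_2 = Round(s_1, k_1) = 0x6F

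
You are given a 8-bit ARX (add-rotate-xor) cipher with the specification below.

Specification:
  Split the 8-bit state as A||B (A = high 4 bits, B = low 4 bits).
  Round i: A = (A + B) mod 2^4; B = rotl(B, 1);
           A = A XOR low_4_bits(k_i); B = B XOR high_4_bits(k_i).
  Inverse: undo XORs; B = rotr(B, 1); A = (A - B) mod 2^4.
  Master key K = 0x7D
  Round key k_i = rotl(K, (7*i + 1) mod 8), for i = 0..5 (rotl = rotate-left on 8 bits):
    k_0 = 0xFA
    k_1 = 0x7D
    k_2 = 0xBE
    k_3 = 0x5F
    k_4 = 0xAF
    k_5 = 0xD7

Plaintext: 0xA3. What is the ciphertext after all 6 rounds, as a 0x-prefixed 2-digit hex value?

s_0 = plaintext = 0xA3
s_1 = Round(s_0, k_0) = 0x79
s_2 = Round(s_1, k_1) = 0xD4
s_3 = Round(s_2, k_2) = 0xF3
s_4 = Round(s_3, k_3) = 0xD3
s_5 = Round(s_4, k_4) = 0xFC
s_6 = Round(s_5, k_5) = 0xC4

0xC4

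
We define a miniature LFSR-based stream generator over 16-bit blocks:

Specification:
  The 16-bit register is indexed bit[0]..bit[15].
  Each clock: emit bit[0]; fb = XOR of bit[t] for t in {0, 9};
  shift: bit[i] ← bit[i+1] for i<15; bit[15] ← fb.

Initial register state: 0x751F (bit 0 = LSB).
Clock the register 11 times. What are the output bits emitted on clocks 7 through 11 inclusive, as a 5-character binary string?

reg_0 = 0x751F
clock 1: out=1, reg = 0xBA8F
clock 2: out=1, reg = 0x5D47
clock 3: out=1, reg = 0xAEA3
clock 4: out=1, reg = 0x5751
clock 5: out=1, reg = 0x2BA8
clock 6: out=0, reg = 0x95D4
clock 7: out=0, reg = 0x4AEA
clock 8: out=0, reg = 0xA575
clock 9: out=1, reg = 0xD2BA
clock 10: out=0, reg = 0xE95D
clock 11: out=1, reg = 0xF4AE

00101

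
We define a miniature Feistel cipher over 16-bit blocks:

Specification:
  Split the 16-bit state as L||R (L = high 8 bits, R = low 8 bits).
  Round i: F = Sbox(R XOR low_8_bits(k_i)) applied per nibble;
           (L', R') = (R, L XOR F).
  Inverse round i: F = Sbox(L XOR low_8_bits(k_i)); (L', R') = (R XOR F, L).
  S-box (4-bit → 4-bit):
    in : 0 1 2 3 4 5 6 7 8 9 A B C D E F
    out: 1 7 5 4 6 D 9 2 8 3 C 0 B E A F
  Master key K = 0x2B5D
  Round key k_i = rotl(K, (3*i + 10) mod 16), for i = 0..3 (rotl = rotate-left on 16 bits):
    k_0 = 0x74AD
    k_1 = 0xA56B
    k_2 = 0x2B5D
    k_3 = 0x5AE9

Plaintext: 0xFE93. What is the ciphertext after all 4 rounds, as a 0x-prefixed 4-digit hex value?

0xE360

s_0 = plaintext = 0xFE93
s_1 = Round(s_0, k_0) = 0x93B4
s_2 = Round(s_1, k_1) = 0xB47C
s_3 = Round(s_2, k_2) = 0x7CE3
s_4 = Round(s_3, k_3) = 0xE360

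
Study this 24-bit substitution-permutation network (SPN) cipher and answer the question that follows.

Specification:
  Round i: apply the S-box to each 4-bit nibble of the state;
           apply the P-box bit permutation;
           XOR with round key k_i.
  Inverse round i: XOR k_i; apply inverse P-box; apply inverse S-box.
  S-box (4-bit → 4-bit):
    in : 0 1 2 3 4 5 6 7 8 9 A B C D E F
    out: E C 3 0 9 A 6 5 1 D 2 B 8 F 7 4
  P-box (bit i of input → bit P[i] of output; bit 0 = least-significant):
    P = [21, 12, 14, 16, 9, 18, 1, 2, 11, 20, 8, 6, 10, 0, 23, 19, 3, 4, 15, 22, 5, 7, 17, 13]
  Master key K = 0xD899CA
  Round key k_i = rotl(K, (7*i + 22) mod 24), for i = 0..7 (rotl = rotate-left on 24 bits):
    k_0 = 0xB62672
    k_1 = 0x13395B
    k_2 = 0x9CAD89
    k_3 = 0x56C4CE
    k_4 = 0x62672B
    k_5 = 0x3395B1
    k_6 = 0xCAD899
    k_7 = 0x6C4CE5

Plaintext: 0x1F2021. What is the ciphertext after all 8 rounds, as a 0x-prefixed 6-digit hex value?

0xF8BB60

s_0 = plaintext = 0x1F2021
s_1 = Round(s_0, k_0) = 0xA1C133
s_2 = Round(s_1, k_1) = 0x5BB89B
s_3 = Round(s_2, k_2) = 0xF59316
s_4 = Round(s_3, k_3) = 0x9C90D8
s_5 = Round(s_4, k_4) = 0x9C404D
s_6 = Round(s_5, k_5) = 0x48E2D5
s_7 = Round(s_6, k_6) = 0x5FE6B6
s_8 = Round(s_7, k_7) = 0xF8BB60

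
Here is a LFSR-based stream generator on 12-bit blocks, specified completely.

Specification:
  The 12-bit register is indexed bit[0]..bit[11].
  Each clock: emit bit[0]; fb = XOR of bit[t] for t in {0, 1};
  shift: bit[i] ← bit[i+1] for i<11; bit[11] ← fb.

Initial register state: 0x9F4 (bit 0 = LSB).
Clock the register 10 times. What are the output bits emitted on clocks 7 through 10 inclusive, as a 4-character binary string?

reg_0 = 0x9F4
clock 1: out=0, reg = 0x4FA
clock 2: out=0, reg = 0xA7D
clock 3: out=1, reg = 0xD3E
clock 4: out=0, reg = 0xE9F
clock 5: out=1, reg = 0x74F
clock 6: out=1, reg = 0x3A7
clock 7: out=1, reg = 0x1D3
clock 8: out=1, reg = 0x0E9
clock 9: out=1, reg = 0x874
clock 10: out=0, reg = 0x43A

1110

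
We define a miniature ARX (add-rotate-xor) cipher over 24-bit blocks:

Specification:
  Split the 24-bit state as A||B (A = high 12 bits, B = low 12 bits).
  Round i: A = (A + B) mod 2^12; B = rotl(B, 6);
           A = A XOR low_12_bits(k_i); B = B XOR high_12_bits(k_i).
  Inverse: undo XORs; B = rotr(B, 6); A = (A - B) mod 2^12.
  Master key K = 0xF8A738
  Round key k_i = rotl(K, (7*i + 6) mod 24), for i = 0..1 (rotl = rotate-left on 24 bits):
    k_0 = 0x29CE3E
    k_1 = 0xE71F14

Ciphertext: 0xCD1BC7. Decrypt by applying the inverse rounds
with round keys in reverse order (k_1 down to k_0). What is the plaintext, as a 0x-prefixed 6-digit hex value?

0x5552BC

s_0 = ciphertext = 0xCD1BC7
s_1 = InvRound(s_0, k_1) = 0x62FD96
s_2 = InvRound(s_1, k_0) = 0x5552BC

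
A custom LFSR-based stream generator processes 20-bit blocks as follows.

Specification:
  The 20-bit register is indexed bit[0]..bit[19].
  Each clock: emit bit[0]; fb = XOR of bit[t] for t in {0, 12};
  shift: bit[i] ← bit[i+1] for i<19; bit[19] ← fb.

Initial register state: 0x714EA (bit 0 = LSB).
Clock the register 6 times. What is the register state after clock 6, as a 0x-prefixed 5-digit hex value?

0x6DC53

reg_0 = 0x714EA
clock 1: out=0, reg = 0xB8A75
clock 2: out=1, reg = 0xDC53A
clock 3: out=0, reg = 0x6E29D
clock 4: out=1, reg = 0xB714E
clock 5: out=0, reg = 0xDB8A7
clock 6: out=1, reg = 0x6DC53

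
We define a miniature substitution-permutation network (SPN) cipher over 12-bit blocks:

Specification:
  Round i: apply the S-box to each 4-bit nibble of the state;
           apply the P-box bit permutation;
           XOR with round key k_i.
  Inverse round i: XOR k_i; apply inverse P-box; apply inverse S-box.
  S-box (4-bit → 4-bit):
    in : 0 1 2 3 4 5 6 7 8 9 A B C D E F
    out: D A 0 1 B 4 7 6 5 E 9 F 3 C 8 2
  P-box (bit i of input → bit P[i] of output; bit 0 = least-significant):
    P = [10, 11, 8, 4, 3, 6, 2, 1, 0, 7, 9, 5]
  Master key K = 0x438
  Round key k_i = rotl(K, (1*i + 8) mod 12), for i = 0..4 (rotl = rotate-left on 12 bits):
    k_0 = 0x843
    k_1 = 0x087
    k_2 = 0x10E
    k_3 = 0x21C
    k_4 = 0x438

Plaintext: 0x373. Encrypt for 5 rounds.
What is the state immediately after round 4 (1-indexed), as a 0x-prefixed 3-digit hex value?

0x58D

s_0 = plaintext = 0x373
s_1 = Round(s_0, k_0) = 0xC06
s_2 = Round(s_1, k_1) = 0xD08
s_3 = Round(s_2, k_2) = 0x620
s_4 = Round(s_3, k_3) = 0x58D
s_5 = Round(s_4, k_4) = 0x724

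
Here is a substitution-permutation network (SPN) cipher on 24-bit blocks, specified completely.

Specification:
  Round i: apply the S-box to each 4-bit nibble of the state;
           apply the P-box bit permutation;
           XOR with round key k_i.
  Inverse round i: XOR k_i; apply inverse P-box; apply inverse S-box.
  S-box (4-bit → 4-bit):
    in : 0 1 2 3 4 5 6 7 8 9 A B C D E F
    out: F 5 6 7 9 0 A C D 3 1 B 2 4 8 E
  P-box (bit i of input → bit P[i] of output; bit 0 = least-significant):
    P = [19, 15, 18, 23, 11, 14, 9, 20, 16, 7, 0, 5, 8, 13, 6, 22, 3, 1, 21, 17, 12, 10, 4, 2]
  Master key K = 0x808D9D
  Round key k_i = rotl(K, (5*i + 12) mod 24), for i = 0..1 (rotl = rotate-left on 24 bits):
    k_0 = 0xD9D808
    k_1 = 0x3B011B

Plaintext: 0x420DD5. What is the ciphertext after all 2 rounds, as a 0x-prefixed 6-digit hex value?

s_0 = plaintext = 0x420DD5
s_1 = Round(s_0, k_0) = 0xB9EB4F
s_2 = Round(s_1, k_1) = 0xEE9DB5

0xEE9DB5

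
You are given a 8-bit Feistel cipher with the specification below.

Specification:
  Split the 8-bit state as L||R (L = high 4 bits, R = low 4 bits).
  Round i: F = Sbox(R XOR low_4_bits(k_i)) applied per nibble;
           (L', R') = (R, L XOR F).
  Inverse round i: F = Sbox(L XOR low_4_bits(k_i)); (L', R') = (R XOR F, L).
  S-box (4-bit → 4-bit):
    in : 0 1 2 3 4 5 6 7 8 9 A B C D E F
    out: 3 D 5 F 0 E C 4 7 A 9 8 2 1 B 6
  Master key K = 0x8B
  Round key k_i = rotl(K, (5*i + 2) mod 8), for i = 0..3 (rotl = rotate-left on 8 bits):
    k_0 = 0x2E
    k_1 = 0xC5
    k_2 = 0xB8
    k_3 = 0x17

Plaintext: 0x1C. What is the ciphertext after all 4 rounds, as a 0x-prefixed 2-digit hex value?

s_0 = plaintext = 0x1C
s_1 = Round(s_0, k_0) = 0xC4
s_2 = Round(s_1, k_1) = 0x41
s_3 = Round(s_2, k_2) = 0x1E
s_4 = Round(s_3, k_3) = 0xEB

0xEB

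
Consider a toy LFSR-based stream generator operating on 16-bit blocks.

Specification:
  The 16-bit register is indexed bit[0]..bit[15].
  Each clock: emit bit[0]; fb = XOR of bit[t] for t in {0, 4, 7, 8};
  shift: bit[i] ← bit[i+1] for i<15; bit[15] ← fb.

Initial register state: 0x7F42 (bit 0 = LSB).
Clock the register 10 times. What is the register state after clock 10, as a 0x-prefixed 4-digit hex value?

reg_0 = 0x7F42
clock 1: out=0, reg = 0xBFA1
clock 2: out=1, reg = 0xDFD0
clock 3: out=0, reg = 0xEFE8
clock 4: out=0, reg = 0x77F4
clock 5: out=0, reg = 0xBBFA
clock 6: out=0, reg = 0xDDFD
clock 7: out=1, reg = 0x6EFE
clock 8: out=0, reg = 0x377F
clock 9: out=1, reg = 0x9BBF
clock 10: out=1, reg = 0x4DDF

0x4DDF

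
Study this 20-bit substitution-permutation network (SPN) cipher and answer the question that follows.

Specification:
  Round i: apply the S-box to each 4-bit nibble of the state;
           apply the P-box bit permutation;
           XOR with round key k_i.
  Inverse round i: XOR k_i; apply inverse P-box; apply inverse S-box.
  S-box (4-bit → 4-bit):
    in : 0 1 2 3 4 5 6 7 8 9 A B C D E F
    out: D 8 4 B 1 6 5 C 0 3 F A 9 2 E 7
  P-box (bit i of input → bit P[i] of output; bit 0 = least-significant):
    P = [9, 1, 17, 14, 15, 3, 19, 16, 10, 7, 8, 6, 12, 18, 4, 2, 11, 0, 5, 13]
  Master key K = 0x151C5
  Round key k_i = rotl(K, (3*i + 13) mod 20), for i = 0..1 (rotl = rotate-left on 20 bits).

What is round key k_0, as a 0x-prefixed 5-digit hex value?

0x8A2A3

K = 0x151C5
k_0 = rotl(K, (3*0+13) mod 20) = rotl(K, 13) = 0x8A2A3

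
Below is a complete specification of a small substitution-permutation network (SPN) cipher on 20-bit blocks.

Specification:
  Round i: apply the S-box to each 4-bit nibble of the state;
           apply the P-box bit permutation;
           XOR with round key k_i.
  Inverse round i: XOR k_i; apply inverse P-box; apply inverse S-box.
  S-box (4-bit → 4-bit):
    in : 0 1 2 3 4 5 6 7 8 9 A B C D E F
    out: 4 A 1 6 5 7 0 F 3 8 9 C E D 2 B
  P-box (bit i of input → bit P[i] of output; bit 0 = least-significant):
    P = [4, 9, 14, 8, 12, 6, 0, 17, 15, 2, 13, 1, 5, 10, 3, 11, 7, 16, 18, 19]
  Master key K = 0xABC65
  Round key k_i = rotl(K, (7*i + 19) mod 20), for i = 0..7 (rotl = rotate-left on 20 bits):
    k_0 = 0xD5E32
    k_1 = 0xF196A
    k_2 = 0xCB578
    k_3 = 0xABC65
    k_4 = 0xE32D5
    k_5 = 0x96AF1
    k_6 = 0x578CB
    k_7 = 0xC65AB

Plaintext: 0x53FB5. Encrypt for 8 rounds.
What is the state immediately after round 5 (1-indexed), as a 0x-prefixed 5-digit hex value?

0xAAA78

s_0 = plaintext = 0x53FB5
s_1 = Round(s_0, k_0) = 0xA98AD
s_2 = Round(s_1, k_1) = 0x5C0FE
s_3 = Round(s_2, k_2) = 0xB8BB0
s_4 = Round(s_3, k_3) = 0x4D846
s_5 = Round(s_4, k_4) = 0xAAA78
s_6 = Round(s_5, k_5) = 0x3F002
s_7 = Round(s_6, k_6) = 0x054FA
s_8 = Round(s_7, k_7) = 0xAD0D3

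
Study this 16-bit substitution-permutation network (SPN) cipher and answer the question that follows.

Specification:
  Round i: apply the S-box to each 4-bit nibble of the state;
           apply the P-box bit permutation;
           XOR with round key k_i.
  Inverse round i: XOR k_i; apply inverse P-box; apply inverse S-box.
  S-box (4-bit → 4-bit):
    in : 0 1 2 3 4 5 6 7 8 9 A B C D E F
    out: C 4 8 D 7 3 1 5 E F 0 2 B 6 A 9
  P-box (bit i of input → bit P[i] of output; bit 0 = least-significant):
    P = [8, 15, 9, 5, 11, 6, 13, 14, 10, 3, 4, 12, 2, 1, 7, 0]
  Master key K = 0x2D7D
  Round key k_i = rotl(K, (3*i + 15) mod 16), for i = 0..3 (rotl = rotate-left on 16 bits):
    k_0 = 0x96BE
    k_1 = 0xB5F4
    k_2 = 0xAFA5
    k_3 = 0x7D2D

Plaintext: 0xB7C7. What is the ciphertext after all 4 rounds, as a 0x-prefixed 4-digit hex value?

0x036B

s_0 = plaintext = 0xB7C7
s_1 = Round(s_0, k_0) = 0xD9EC
s_2 = Round(s_1, k_1) = 0x600E
s_3 = Round(s_2, k_2) = 0x5F91
s_4 = Round(s_3, k_3) = 0x036B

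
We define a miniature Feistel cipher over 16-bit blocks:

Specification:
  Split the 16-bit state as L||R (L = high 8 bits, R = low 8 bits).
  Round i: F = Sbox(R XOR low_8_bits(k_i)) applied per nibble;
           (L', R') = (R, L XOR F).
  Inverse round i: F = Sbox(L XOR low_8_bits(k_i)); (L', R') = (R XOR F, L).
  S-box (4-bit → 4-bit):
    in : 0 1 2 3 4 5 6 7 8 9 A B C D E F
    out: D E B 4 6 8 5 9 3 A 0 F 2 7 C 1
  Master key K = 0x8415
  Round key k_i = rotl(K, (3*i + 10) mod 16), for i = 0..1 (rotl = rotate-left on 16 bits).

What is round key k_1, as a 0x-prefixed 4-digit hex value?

K = 0x8415
k_0 = rotl(K, (3*0+10) mod 16) = rotl(K, 10) = 0x5610
k_1 = rotl(K, (3*1+10) mod 16) = rotl(K, 13) = 0xB082

0xB082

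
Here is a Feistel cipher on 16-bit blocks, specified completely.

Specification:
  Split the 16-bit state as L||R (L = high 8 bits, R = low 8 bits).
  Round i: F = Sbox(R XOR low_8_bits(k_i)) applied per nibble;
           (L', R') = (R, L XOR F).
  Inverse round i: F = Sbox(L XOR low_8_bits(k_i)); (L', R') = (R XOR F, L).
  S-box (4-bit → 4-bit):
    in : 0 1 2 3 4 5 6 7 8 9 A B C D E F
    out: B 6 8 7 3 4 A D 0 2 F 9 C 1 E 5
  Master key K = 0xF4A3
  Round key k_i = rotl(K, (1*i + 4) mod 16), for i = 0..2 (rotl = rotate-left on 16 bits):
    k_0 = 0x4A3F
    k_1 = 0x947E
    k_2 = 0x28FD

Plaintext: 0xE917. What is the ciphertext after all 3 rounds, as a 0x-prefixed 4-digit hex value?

0x7A64

s_0 = plaintext = 0xE917
s_1 = Round(s_0, k_0) = 0x1769
s_2 = Round(s_1, k_1) = 0x697A
s_3 = Round(s_2, k_2) = 0x7A64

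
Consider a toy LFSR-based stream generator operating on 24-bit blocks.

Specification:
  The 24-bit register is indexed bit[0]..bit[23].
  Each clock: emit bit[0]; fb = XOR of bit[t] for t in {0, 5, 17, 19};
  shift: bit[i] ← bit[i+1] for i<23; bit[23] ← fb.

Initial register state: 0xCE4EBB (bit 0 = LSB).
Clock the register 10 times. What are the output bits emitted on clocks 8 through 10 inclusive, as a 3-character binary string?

101

reg_0 = 0xCE4EBB
clock 1: out=1, reg = 0x67275D
clock 2: out=1, reg = 0x3393AE
clock 3: out=0, reg = 0x19C9D7
clock 4: out=1, reg = 0x0CE4EB
clock 5: out=1, reg = 0x867275
clock 6: out=1, reg = 0xC3393A
clock 7: out=0, reg = 0x619C9D
clock 8: out=1, reg = 0xB0CE4E
clock 9: out=0, reg = 0x586727
clock 10: out=1, reg = 0xAC3393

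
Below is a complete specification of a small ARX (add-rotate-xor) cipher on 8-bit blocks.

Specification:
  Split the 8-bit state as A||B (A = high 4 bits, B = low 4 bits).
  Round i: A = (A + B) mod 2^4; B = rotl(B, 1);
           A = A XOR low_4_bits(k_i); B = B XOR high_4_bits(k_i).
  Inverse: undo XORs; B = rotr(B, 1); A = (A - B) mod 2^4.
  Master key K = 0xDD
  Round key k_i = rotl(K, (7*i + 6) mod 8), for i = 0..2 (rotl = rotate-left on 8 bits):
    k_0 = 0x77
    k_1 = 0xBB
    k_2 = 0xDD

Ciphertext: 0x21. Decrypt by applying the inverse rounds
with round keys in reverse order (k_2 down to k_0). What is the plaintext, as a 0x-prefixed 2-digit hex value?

0x7C

s_0 = ciphertext = 0x21
s_1 = InvRound(s_0, k_2) = 0x96
s_2 = InvRound(s_1, k_1) = 0x4E
s_3 = InvRound(s_2, k_0) = 0x7C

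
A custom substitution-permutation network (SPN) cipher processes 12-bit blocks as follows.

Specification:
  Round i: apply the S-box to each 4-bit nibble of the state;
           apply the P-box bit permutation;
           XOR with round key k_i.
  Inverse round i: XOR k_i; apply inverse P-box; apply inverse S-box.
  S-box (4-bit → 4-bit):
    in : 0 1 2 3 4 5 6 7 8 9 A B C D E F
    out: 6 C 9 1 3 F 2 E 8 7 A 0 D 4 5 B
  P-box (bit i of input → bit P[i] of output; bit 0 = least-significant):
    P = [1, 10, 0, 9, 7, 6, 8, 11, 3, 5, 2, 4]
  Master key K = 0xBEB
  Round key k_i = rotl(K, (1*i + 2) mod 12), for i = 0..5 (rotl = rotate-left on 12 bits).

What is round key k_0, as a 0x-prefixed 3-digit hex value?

0xFAE

K = 0xBEB
k_0 = rotl(K, (1*0+2) mod 12) = rotl(K, 2) = 0xFAE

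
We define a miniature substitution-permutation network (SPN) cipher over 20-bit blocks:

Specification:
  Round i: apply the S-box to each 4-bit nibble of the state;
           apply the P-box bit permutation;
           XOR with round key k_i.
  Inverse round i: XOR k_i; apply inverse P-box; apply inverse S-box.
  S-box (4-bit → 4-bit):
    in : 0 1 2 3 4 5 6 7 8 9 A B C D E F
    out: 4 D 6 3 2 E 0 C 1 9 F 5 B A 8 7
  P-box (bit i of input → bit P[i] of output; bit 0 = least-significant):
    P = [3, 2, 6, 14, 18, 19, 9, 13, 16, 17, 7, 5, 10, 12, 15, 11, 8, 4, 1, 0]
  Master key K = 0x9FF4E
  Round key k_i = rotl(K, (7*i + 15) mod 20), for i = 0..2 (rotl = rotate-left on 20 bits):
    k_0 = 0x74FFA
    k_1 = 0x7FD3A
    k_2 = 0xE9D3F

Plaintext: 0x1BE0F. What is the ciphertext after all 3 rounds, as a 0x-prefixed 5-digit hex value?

0xFFB89

s_0 = plaintext = 0x1BE0F
s_1 = Round(s_0, k_0) = 0x7C895
s_2 = Round(s_1, k_1) = 0x2817D
s_3 = Round(s_2, k_2) = 0xFFB89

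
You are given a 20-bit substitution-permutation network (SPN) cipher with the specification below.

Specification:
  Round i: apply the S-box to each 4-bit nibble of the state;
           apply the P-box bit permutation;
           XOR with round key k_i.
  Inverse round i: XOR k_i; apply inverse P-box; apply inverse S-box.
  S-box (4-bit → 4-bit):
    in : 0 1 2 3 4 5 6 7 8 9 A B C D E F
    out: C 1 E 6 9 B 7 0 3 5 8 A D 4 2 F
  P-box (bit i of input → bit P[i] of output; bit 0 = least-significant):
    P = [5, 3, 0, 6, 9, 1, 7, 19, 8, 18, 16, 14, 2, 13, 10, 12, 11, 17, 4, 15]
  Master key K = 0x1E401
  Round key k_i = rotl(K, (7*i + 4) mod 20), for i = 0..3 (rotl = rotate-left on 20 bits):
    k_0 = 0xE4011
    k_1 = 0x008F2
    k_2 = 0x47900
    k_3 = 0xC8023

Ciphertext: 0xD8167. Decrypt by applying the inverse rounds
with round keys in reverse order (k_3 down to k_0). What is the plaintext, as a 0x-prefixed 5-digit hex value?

0x010D5

s_0 = ciphertext = 0xD8167
s_1 = InvRound(s_0, k_3) = 0x7197A
s_2 = InvRound(s_1, k_2) = 0x3E0E5
s_3 = InvRound(s_2, k_1) = 0xF80ED
s_4 = InvRound(s_3, k_0) = 0x010D5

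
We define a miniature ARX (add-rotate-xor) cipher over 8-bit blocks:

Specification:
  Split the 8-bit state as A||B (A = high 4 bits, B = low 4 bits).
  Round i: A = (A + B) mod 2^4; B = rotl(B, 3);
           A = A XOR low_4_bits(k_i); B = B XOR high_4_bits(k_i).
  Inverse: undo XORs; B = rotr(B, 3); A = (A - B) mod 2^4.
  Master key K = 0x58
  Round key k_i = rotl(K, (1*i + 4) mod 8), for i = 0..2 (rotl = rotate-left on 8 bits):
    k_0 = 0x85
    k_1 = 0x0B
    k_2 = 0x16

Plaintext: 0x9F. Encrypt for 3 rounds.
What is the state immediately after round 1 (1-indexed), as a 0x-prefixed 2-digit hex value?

0xD7

s_0 = plaintext = 0x9F
s_1 = Round(s_0, k_0) = 0xD7
s_2 = Round(s_1, k_1) = 0xFB
s_3 = Round(s_2, k_2) = 0xCC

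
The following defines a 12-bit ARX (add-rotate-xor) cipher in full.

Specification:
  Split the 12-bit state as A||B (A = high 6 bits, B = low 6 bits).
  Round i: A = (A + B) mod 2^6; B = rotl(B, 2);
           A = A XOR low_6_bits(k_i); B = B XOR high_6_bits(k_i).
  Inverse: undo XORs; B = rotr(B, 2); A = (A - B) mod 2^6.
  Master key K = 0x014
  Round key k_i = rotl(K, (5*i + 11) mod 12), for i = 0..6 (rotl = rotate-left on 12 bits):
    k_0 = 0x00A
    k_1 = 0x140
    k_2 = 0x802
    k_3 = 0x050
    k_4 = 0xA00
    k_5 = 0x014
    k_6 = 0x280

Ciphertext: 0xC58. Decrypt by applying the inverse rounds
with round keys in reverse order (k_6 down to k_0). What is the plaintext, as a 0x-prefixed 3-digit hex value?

0xC62

s_0 = ciphertext = 0xC58
s_1 = InvRound(s_0, k_6) = 0x364
s_2 = InvRound(s_1, k_5) = 0x409
s_3 = InvRound(s_2, k_4) = 0xE18
s_4 = InvRound(s_3, k_3) = 0x496
s_5 = InvRound(s_4, k_2) = 0x8ED
s_6 = InvRound(s_5, k_1) = 0x64A
s_7 = InvRound(s_6, k_0) = 0xC62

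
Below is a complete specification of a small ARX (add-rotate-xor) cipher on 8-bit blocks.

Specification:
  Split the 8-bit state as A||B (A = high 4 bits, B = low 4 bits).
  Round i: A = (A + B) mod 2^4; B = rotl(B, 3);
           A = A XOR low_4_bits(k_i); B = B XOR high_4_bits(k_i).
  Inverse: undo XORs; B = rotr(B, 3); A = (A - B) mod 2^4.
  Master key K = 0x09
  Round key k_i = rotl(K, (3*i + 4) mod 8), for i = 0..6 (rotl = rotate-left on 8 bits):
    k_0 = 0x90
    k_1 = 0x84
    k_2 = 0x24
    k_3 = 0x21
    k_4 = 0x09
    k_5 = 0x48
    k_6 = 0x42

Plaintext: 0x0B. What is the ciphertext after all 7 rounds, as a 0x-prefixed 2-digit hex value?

0x35

s_0 = plaintext = 0x0B
s_1 = Round(s_0, k_0) = 0xB4
s_2 = Round(s_1, k_1) = 0xBA
s_3 = Round(s_2, k_2) = 0x17
s_4 = Round(s_3, k_3) = 0x99
s_5 = Round(s_4, k_4) = 0xBC
s_6 = Round(s_5, k_5) = 0xF2
s_7 = Round(s_6, k_6) = 0x35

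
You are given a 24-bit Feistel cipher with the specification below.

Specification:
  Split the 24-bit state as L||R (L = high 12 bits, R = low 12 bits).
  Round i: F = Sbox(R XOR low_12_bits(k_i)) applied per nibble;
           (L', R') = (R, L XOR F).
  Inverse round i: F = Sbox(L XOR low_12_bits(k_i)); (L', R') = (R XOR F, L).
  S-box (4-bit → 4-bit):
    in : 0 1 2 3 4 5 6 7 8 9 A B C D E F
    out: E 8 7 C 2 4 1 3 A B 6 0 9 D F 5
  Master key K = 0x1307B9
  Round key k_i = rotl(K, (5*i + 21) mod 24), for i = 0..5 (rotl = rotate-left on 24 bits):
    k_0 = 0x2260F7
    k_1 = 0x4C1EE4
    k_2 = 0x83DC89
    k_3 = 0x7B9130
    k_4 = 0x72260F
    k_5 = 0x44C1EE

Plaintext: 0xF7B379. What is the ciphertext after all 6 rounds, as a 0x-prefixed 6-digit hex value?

0xD813D2

s_0 = plaintext = 0xF7B379
s_1 = Round(s_0, k_0) = 0x3793D4
s_2 = Round(s_1, k_1) = 0x3D4EB7
s_3 = Round(s_2, k_2) = 0xEB741B
s_4 = Round(s_3, k_3) = 0x41BAC7
s_5 = Round(s_4, k_4) = 0xAC7D81
s_6 = Round(s_5, k_5) = 0xD813D2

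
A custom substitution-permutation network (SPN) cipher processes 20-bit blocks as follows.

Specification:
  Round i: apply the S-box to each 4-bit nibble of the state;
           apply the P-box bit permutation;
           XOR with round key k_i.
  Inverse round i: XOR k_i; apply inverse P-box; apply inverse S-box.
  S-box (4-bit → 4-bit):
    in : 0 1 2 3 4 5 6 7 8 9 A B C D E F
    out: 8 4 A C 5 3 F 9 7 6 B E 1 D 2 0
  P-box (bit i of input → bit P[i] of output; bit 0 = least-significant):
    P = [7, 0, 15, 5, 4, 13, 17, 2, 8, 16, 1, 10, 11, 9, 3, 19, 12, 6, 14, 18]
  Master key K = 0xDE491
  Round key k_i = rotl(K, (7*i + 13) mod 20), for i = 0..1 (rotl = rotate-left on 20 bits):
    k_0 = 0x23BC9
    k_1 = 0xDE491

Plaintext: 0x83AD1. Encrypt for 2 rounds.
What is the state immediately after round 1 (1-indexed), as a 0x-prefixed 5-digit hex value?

s_0 = plaintext = 0x83AD1
s_1 = Round(s_0, k_0) = 0x9EE95
s_2 = Round(s_1, k_1) = 0xE8650

0x9EE95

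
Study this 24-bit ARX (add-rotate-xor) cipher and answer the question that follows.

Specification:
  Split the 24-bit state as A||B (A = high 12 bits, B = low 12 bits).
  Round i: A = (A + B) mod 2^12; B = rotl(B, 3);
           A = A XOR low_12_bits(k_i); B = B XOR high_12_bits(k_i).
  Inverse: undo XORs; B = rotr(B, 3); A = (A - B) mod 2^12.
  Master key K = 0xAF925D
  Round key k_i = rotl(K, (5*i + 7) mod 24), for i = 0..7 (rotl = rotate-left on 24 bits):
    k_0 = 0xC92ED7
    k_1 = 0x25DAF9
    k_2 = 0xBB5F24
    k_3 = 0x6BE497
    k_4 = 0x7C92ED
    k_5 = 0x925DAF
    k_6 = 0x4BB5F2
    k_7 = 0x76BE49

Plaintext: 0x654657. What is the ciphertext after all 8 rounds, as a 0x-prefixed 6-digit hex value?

s_0 = plaintext = 0x654657
s_1 = Round(s_0, k_0) = 0x27CE29
s_2 = Round(s_1, k_1) = 0xA5C312
s_3 = Round(s_2, k_2) = 0x24A324
s_4 = Round(s_3, k_3) = 0x1F9F9F
s_5 = Round(s_4, k_4) = 0x375B36
s_6 = Round(s_5, k_5) = 0x304090
s_7 = Round(s_6, k_6) = 0x66603B
s_8 = Round(s_7, k_7) = 0x8E86B3

0x8E86B3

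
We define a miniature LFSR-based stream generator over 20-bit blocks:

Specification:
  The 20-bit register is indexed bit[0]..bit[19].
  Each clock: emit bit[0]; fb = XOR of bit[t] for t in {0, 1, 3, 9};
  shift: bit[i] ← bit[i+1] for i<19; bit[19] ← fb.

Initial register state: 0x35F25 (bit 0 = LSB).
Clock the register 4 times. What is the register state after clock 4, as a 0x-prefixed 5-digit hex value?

0xC35F2

reg_0 = 0x35F25
clock 1: out=1, reg = 0x1AF92
clock 2: out=0, reg = 0x0D7C9
clock 3: out=1, reg = 0x86BE4
clock 4: out=0, reg = 0xC35F2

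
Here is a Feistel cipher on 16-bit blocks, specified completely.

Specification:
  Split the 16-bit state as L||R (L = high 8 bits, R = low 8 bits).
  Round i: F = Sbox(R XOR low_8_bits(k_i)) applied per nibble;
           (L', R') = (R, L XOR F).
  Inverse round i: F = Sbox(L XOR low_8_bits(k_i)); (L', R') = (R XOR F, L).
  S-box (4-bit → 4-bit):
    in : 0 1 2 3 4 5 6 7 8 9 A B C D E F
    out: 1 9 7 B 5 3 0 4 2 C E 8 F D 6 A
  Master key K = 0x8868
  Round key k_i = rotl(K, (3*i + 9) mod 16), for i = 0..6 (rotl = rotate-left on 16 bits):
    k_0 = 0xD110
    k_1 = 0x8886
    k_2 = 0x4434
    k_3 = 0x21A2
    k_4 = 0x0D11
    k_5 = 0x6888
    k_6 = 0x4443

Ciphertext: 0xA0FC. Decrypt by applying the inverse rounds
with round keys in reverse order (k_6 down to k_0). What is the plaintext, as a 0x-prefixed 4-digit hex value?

s_0 = ciphertext = 0xA0FC
s_1 = InvRound(s_0, k_6) = 0x97A0
s_2 = InvRound(s_1, k_5) = 0x3A97
s_3 = InvRound(s_2, k_4) = 0xEF3A
s_4 = InvRound(s_3, k_3) = 0x67EF
s_5 = InvRound(s_4, k_2) = 0xD467
s_6 = InvRound(s_5, k_1) = 0x50D4
s_7 = InvRound(s_6, k_0) = 0x8550

0x8550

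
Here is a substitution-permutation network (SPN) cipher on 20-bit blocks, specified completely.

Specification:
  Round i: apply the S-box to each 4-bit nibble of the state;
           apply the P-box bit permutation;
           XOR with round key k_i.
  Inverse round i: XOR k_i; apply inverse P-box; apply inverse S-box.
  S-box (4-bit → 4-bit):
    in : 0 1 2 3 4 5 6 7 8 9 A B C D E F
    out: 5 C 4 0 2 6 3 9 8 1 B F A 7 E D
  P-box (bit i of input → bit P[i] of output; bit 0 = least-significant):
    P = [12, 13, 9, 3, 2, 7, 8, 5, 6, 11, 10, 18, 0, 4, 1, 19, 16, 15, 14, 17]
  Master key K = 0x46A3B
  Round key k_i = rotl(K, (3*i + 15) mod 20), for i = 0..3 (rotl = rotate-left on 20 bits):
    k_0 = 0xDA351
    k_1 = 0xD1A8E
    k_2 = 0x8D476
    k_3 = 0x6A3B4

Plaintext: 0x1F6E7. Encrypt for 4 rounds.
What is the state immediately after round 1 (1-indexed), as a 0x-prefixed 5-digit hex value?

0x7FABA

s_0 = plaintext = 0x1F6E7
s_1 = Round(s_0, k_0) = 0x7FABA
s_2 = Round(s_1, k_1) = 0x22361
s_3 = Round(s_2, k_2) = 0x896F8
s_4 = Round(s_3, k_3) = 0x4AAD9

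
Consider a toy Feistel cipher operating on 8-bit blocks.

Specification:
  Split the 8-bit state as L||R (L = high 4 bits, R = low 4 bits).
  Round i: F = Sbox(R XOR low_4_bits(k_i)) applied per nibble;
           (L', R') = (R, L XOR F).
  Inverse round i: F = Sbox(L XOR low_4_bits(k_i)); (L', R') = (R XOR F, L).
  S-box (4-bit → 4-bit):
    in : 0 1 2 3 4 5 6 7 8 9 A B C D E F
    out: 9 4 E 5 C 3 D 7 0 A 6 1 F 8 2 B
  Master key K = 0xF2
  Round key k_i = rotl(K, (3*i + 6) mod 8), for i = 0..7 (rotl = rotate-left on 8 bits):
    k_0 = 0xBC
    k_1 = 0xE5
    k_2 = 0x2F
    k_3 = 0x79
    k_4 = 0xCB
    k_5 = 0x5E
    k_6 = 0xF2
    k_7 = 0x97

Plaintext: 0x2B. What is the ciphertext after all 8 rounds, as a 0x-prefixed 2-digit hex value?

0xD1

s_0 = plaintext = 0x2B
s_1 = Round(s_0, k_0) = 0xB5
s_2 = Round(s_1, k_1) = 0x52
s_3 = Round(s_2, k_2) = 0x2D
s_4 = Round(s_3, k_3) = 0xDE
s_5 = Round(s_4, k_4) = 0xEE
s_6 = Round(s_5, k_5) = 0xE7
s_7 = Round(s_6, k_6) = 0x7D
s_8 = Round(s_7, k_7) = 0xD1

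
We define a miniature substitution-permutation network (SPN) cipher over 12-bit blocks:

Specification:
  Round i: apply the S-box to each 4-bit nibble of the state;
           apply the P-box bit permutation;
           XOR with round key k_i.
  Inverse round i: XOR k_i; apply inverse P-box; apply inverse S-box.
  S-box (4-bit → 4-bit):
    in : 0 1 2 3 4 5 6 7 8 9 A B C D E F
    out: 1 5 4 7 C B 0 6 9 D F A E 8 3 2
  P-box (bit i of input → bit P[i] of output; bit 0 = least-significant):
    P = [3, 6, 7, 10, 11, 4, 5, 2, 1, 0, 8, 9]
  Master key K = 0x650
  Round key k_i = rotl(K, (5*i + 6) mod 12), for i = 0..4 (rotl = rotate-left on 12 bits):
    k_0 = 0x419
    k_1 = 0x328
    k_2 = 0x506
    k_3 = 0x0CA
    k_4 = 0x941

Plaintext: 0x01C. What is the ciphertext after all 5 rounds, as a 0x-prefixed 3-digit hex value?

s_0 = plaintext = 0x01C
s_1 = Round(s_0, k_0) = 0x8FB
s_2 = Round(s_1, k_1) = 0x57A
s_3 = Round(s_2, k_2) = 0x3FD
s_4 = Round(s_3, k_3) = 0x5D9
s_5 = Round(s_4, k_4) = 0xFCE

0xFCE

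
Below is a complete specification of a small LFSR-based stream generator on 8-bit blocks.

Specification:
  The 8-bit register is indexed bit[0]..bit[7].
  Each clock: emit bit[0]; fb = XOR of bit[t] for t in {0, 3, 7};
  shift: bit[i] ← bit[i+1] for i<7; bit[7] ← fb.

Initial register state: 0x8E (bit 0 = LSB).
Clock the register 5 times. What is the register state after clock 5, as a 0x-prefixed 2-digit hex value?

reg_0 = 0x8E
clock 1: out=0, reg = 0x47
clock 2: out=1, reg = 0xA3
clock 3: out=1, reg = 0x51
clock 4: out=1, reg = 0xA8
clock 5: out=0, reg = 0x54

0x54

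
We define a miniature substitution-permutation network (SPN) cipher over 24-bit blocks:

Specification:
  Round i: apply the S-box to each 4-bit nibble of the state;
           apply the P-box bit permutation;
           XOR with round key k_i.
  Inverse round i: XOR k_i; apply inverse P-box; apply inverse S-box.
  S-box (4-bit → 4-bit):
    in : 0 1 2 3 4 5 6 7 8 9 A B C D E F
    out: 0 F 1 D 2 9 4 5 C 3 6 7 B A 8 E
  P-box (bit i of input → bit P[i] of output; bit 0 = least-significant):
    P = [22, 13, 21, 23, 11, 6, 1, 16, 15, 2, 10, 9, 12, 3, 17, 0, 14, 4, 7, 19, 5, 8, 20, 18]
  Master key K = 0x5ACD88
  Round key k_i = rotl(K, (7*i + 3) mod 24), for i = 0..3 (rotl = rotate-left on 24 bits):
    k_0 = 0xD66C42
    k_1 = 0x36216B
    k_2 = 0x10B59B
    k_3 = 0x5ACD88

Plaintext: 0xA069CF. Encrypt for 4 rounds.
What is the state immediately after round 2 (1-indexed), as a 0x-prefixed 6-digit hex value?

s_0 = plaintext = 0xA069CF
s_1 = Round(s_0, k_0) = 0x65C506
s_2 = Round(s_1, k_1) = 0x0EF362
s_3 = Round(s_2, k_2) = 0x5A3390
s_4 = Round(s_3, k_3) = 0x5C5379

0x0EF362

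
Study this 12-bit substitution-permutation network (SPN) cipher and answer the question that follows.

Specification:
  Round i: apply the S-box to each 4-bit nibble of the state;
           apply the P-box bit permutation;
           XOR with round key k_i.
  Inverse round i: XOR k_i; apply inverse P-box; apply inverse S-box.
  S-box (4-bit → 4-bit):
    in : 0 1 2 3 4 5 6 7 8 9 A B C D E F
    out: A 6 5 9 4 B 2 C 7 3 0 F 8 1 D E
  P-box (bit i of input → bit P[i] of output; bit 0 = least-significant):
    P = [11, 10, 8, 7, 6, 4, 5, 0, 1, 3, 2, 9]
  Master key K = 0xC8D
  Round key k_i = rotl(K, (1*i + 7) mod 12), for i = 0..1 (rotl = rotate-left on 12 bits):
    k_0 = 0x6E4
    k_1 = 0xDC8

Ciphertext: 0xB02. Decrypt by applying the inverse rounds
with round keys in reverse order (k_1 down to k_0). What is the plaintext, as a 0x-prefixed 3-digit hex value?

s_0 = ciphertext = 0xB02
s_1 = InvRound(s_0, k_1) = 0x5D0
s_2 = InvRound(s_1, k_0) = 0x714

0x714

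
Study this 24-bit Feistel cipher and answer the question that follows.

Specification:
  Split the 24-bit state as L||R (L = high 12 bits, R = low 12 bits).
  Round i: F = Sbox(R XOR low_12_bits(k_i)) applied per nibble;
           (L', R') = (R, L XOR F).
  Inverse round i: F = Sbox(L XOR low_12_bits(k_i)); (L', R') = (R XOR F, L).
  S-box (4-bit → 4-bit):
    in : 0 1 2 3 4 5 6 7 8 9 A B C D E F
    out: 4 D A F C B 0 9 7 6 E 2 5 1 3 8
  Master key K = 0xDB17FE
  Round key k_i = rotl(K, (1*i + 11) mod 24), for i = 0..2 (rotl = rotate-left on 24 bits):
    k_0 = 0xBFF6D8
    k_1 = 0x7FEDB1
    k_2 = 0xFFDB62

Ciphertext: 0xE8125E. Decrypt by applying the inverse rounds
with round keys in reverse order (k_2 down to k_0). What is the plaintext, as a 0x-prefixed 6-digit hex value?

0x5A0295

s_0 = ciphertext = 0xE8125E
s_1 = InvRound(s_0, k_2) = 0x961E81
s_2 = InvRound(s_1, k_1) = 0x295961
s_3 = InvRound(s_2, k_0) = 0x5A0295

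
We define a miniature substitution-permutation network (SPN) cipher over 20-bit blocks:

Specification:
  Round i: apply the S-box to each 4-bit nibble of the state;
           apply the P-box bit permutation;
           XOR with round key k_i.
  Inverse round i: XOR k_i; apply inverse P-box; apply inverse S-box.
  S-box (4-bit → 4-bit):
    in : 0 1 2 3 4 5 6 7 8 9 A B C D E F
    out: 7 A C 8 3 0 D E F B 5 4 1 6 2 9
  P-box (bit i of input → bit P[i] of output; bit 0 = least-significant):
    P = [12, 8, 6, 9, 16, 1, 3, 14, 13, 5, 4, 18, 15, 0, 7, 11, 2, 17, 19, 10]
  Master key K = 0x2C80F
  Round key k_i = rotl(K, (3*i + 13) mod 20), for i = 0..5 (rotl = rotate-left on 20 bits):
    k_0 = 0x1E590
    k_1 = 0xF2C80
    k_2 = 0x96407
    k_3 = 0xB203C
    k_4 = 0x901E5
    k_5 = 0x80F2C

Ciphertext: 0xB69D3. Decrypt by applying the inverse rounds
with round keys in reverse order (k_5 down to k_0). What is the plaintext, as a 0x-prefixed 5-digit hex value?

s_0 = ciphertext = 0xB69D3
s_1 = InvRound(s_0, k_5) = 0x9D082
s_2 = InvRound(s_1, k_4) = 0xC4E10
s_3 = InvRound(s_2, k_3) = 0x93963
s_4 = InvRound(s_3, k_2) = 0xF3E30
s_5 = InvRound(s_4, k_1) = 0x5BD5F
s_6 = InvRound(s_5, k_0) = 0xC737A

0xC737A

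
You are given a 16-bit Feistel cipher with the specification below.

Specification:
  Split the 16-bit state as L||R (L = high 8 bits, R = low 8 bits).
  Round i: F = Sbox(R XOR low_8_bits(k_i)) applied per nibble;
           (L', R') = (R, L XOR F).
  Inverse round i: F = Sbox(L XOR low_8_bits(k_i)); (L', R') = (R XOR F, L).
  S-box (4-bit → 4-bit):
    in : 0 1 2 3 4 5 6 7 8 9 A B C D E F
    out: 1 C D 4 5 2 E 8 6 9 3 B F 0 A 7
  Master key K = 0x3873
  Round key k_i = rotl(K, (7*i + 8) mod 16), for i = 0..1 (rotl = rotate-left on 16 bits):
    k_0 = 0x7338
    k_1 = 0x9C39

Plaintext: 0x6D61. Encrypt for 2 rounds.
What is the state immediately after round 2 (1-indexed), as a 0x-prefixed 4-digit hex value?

s_0 = plaintext = 0x6D61
s_1 = Round(s_0, k_0) = 0x6144
s_2 = Round(s_1, k_1) = 0x44E1

0x44E1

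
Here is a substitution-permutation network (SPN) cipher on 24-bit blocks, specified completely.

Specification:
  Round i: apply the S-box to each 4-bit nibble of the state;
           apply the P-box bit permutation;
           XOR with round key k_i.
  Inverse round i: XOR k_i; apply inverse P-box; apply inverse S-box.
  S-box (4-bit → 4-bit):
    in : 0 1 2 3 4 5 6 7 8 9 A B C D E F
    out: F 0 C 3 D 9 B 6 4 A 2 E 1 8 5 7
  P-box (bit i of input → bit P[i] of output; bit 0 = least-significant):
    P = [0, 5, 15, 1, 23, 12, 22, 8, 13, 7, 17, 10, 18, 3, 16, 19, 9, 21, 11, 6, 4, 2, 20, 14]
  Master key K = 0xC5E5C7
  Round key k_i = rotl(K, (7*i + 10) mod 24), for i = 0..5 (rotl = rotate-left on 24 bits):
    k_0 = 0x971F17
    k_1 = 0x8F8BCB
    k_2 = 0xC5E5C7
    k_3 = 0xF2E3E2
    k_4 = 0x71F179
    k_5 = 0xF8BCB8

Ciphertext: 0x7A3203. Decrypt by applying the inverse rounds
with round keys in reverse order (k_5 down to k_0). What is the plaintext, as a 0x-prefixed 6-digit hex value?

0x84B26E

s_0 = ciphertext = 0x7A3203
s_1 = InvRound(s_0, k_5) = 0xCEABC0
s_2 = InvRound(s_1, k_4) = 0x4F0733
s_3 = InvRound(s_2, k_3) = 0x4946CE
s_4 = InvRound(s_3, k_2) = 0x1C6C5E
s_5 = InvRound(s_4, k_1) = 0x0C805E
s_6 = InvRound(s_5, k_0) = 0x84B26E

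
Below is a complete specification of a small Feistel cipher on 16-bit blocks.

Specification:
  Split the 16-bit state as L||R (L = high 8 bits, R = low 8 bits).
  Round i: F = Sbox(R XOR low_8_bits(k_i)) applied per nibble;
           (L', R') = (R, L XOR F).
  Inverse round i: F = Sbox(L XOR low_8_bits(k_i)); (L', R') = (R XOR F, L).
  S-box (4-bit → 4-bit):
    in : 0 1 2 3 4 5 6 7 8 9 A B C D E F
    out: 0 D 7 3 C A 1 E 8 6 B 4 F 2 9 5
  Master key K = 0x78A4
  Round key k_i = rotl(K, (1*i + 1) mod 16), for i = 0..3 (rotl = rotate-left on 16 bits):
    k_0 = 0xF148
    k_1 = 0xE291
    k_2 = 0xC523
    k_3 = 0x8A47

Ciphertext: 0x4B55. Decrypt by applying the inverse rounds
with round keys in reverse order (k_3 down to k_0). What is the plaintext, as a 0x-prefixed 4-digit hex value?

0xDF65

s_0 = ciphertext = 0x4B55
s_1 = InvRound(s_0, k_3) = 0x5A4B
s_2 = InvRound(s_1, k_2) = 0xAD5A
s_3 = InvRound(s_2, k_1) = 0x65AD
s_4 = InvRound(s_3, k_0) = 0xDF65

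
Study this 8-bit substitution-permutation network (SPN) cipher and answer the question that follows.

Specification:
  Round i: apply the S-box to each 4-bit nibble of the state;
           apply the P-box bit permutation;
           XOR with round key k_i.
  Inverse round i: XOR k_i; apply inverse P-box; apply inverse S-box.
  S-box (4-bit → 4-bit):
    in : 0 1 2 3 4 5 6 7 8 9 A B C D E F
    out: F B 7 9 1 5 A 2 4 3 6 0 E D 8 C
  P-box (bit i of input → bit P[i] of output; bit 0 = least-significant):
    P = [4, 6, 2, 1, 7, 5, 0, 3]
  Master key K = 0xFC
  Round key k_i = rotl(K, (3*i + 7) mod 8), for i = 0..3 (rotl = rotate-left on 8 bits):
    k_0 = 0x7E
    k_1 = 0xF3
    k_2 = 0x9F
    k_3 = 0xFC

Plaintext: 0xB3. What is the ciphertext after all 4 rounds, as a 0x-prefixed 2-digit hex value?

0x0D

s_0 = plaintext = 0xB3
s_1 = Round(s_0, k_0) = 0x6C
s_2 = Round(s_1, k_1) = 0x9D
s_3 = Round(s_2, k_2) = 0x29
s_4 = Round(s_3, k_3) = 0x0D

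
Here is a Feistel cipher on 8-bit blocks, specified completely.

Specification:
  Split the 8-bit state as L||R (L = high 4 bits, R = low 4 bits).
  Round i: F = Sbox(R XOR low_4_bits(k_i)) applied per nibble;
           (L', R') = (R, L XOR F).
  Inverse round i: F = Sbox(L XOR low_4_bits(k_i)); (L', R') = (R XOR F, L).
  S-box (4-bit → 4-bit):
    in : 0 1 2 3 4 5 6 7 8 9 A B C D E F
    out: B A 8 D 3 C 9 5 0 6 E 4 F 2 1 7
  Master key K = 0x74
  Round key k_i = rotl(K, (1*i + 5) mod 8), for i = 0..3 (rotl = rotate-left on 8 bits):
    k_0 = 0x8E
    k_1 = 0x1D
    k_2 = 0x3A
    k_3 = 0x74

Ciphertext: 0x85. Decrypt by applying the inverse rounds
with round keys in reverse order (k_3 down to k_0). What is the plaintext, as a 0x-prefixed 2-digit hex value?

0xFB

s_0 = ciphertext = 0x85
s_1 = InvRound(s_0, k_3) = 0xA8
s_2 = InvRound(s_1, k_2) = 0x3A
s_3 = InvRound(s_2, k_1) = 0xB3
s_4 = InvRound(s_3, k_0) = 0xFB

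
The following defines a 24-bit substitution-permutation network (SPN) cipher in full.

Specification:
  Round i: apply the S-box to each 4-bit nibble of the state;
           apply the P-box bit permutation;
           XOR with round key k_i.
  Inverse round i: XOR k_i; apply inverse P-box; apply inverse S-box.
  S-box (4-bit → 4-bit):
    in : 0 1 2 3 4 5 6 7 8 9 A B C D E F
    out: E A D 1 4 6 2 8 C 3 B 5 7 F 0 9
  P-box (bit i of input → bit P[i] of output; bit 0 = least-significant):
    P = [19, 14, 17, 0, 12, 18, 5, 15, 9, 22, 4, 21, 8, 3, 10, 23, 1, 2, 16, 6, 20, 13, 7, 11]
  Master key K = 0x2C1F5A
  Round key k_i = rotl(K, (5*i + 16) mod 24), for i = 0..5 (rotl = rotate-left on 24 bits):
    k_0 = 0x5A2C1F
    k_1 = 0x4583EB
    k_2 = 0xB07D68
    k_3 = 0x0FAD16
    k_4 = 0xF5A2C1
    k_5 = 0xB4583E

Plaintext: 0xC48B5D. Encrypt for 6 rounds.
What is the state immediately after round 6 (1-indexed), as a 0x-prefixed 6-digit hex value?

0xD31DB7

s_0 = plaintext = 0xC48B5D
s_1 = Round(s_0, k_0) = 0xC54AAE
s_2 = Round(s_1, k_1) = 0x30356F
s_3 = Round(s_2, k_2) = 0xED7C3D
s_4 = Round(s_3, k_3) = 0xC4FF41
s_5 = Round(s_4, k_4) = 0x44C160
s_6 = Round(s_5, k_5) = 0xD31DB7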